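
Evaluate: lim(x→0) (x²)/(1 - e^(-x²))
This is a 0/0 indeterminate form.

Apply L'Hôpital's rule: differentiate numerator and denominator separately.
  f(x) = x^2   ⇒   f'(x) = 2·x
  g(x) = 1 - e^(-x^2)   ⇒   g'(x) = 2·x·e^(-x^2)
  lim(x→0) f'(x)/g'(x) = lim(x→0) (2·x)/(2·x·e^(-x^2))
  = 1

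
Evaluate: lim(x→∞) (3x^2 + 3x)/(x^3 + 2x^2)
This is an ∞/∞ indeterminate form.

Apply L'Hôpital's rule: differentiate numerator and denominator separately.
  f(x) = 3·x^2 + 3·x   ⇒   f'(x) = 6·x + 3
  g(x) = x^3 + 2·x^2   ⇒   g'(x) = 3·x^2 + 4·x
  lim(x→∞) f'(x)/g'(x) = lim(x→∞) (6·x + 3)/(3·x^2 + 4·x)
  = 0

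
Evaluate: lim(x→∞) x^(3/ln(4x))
This is an exponential indeterminate form.

For exponential indeterminate forms, take the natural log:
  Let L = lim(x→∞) x^(3/ln(4x))
  Then ln(L) = lim(x→∞) [exponent × ln(base)]
  Evaluate using L'Hôpital or standard limits, then exponentiate.
  L = e^(3)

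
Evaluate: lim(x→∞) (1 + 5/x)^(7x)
This is an exponential indeterminate form.

For exponential indeterminate forms, take the natural log:
  Let L = lim(x→∞) (1 + 5/x)^(7x)
  Then ln(L) = lim(x→∞) [exponent × ln(base)]
  Evaluate using L'Hôpital or standard limits, then exponentiate.
  L = e^(35)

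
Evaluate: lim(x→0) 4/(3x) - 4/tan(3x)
This is an ∞-∞ indeterminate form.

Combine fractions or rationalize to convert ∞-∞ to 0/0 form:
  lim(x→0) 4/(3x) - 4/tan(3x) = 0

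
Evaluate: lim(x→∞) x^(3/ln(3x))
This is an exponential indeterminate form.

For exponential indeterminate forms, take the natural log:
  Let L = lim(x→∞) x^(3/ln(3x))
  Then ln(L) = lim(x→∞) [exponent × ln(base)]
  Evaluate using L'Hôpital or standard limits, then exponentiate.
  L = e^(3)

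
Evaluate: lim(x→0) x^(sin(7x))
This is an exponential indeterminate form.

For exponential indeterminate forms, take the natural log:
  Let L = lim(x→0) x^(sin(7x))
  Then ln(L) = lim(x→0) [exponent × ln(base)]
  Evaluate using L'Hôpital or standard limits, then exponentiate.
  L = 1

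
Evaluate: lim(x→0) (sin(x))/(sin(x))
This is a 0/0 indeterminate form.

Apply L'Hôpital's rule: differentiate numerator and denominator separately.
  f(x) = sin(x)   ⇒   f'(x) = cos(x)
  g(x) = sin(x)   ⇒   g'(x) = cos(x)
  lim(x→0) f'(x)/g'(x) = lim(x→0) (cos(x))/(cos(x))
  = 1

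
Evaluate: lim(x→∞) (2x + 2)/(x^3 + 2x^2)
This is an ∞/∞ indeterminate form.

Apply L'Hôpital's rule: differentiate numerator and denominator separately.
  f(x) = 2·x + 2   ⇒   f'(x) = 2
  g(x) = x^3 + 2·x^2   ⇒   g'(x) = 3·x^2 + 4·x
  lim(x→∞) f'(x)/g'(x) = lim(x→∞) (2)/(3·x^2 + 4·x)
  = 0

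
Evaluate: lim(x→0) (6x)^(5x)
This is an exponential indeterminate form.

For exponential indeterminate forms, take the natural log:
  Let L = lim(x→0) (6x)^(5x)
  Then ln(L) = lim(x→0) [exponent × ln(base)]
  Evaluate using L'Hôpital or standard limits, then exponentiate.
  L = 1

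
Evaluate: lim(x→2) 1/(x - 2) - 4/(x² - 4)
This is an ∞-∞ indeterminate form.

Combine fractions or rationalize to convert ∞-∞ to 0/0 form:
  lim(x→2) 1/(x - 2) - 4/(x² - 4) = 1/4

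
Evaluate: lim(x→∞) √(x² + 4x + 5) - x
This is an ∞-∞ indeterminate form.

Combine fractions or rationalize to convert ∞-∞ to 0/0 form:
  lim(x→∞) √(x² + 4x + 5) - x = 2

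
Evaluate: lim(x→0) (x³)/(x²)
This is a 0/0 indeterminate form.

Apply L'Hôpital's rule: differentiate numerator and denominator separately.
  f(x) = x^3   ⇒   f'(x) = 3·x^2
  g(x) = x^2   ⇒   g'(x) = 2·x
  lim(x→0) f'(x)/g'(x) = lim(x→0) (3·x^2)/(2·x)
  = 0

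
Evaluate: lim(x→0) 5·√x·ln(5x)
This is a 0·∞ indeterminate form.

Rewrite 0·∞ as a quotient (0/0 or ∞/∞ form), then apply L'Hôpital's rule:
  lim(x→0) 5·√x·ln(5x) = 0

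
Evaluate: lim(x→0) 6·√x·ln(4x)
This is a 0·∞ indeterminate form.

Rewrite 0·∞ as a quotient (0/0 or ∞/∞ form), then apply L'Hôpital's rule:
  lim(x→0) 6·√x·ln(4x) = 0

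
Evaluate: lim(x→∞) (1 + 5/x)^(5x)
This is an exponential indeterminate form.

For exponential indeterminate forms, take the natural log:
  Let L = lim(x→∞) (1 + 5/x)^(5x)
  Then ln(L) = lim(x→∞) [exponent × ln(base)]
  Evaluate using L'Hôpital or standard limits, then exponentiate.
  L = e^(25)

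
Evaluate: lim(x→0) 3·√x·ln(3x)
This is a 0·∞ indeterminate form.

Rewrite 0·∞ as a quotient (0/0 or ∞/∞ form), then apply L'Hôpital's rule:
  lim(x→0) 3·√x·ln(3x) = 0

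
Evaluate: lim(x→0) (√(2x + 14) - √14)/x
This is a standard limit.

Factor or rationalize the expression:
  lim(x→0) (√(2x + 14) - √14)/x = sqrt(14)/14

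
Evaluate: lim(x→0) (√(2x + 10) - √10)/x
This is a standard limit.

Factor or rationalize the expression:
  lim(x→0) (√(2x + 10) - √10)/x = sqrt(10)/10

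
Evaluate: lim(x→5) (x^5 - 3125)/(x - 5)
This is a standard limit.

Factor or rationalize the expression:
  lim(x→5) (x^5 - 3125)/(x - 5) = 3125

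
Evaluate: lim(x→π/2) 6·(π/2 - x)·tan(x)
This is a 0·∞ indeterminate form.

Rewrite 0·∞ as a quotient (0/0 or ∞/∞ form), then apply L'Hôpital's rule:
  lim(x→π/2) 6·(π/2 - x)·tan(x) = 6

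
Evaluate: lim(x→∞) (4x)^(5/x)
This is an exponential indeterminate form.

For exponential indeterminate forms, take the natural log:
  Let L = lim(x→∞) (4x)^(5/x)
  Then ln(L) = lim(x→∞) [exponent × ln(base)]
  Evaluate using L'Hôpital or standard limits, then exponentiate.
  L = 1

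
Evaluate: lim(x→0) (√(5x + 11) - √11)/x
This is a standard limit.

Factor or rationalize the expression:
  lim(x→0) (√(5x + 11) - √11)/x = 5·sqrt(11)/22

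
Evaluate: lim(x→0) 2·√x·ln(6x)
This is a 0·∞ indeterminate form.

Rewrite 0·∞ as a quotient (0/0 or ∞/∞ form), then apply L'Hôpital's rule:
  lim(x→0) 2·√x·ln(6x) = 0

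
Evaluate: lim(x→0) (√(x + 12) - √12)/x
This is a standard limit.

Factor or rationalize the expression:
  lim(x→0) (√(x + 12) - √12)/x = sqrt(3)/12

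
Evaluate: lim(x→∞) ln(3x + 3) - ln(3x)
This is an ∞-∞ indeterminate form.

Combine fractions or rationalize to convert ∞-∞ to 0/0 form:
  lim(x→∞) ln(3x + 3) - ln(3x) = 0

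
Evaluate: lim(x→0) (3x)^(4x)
This is an exponential indeterminate form.

For exponential indeterminate forms, take the natural log:
  Let L = lim(x→0) (3x)^(4x)
  Then ln(L) = lim(x→0) [exponent × ln(base)]
  Evaluate using L'Hôpital or standard limits, then exponentiate.
  L = 1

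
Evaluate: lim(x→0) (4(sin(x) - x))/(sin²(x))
This is a 0/0 indeterminate form.

Apply L'Hôpital's rule: differentiate numerator and denominator separately.
  f(x) = -4·x + 4·sin(x)   ⇒   f'(x) = 4·cos(x) - 4
  g(x) = sin(x)^2   ⇒   g'(x) = 2·sin(x)·cos(x)
  lim(x→0) f'(x)/g'(x) = lim(x→0) (4·cos(x) - 4)/(2·sin(x)·cos(x))
  = 0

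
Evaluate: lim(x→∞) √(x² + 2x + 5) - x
This is an ∞-∞ indeterminate form.

Combine fractions or rationalize to convert ∞-∞ to 0/0 form:
  lim(x→∞) √(x² + 2x + 5) - x = 1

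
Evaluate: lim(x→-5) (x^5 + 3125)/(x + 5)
This is a standard limit.

Factor or rationalize the expression:
  lim(x→-5) (x^5 + 3125)/(x + 5) = 3125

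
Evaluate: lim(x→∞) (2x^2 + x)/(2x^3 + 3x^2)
This is an ∞/∞ indeterminate form.

Apply L'Hôpital's rule: differentiate numerator and denominator separately.
  f(x) = 2·x^2 + x   ⇒   f'(x) = 4·x + 1
  g(x) = 2·x^3 + 3·x^2   ⇒   g'(x) = 6·x^2 + 6·x
  lim(x→∞) f'(x)/g'(x) = lim(x→∞) (4·x + 1)/(6·x^2 + 6·x)
  = 0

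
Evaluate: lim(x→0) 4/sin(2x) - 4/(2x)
This is an ∞-∞ indeterminate form.

Combine fractions or rationalize to convert ∞-∞ to 0/0 form:
  lim(x→0) 4/sin(2x) - 4/(2x) = 0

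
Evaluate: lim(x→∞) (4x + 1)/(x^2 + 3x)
This is an ∞/∞ indeterminate form.

Apply L'Hôpital's rule: differentiate numerator and denominator separately.
  f(x) = 4·x + 1   ⇒   f'(x) = 4
  g(x) = x^2 + 3·x   ⇒   g'(x) = 2·x + 3
  lim(x→∞) f'(x)/g'(x) = lim(x→∞) (4)/(2·x + 3)
  = 0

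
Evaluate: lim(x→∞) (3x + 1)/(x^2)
This is an ∞/∞ indeterminate form.

Apply L'Hôpital's rule: differentiate numerator and denominator separately.
  f(x) = 3·x + 1   ⇒   f'(x) = 3
  g(x) = x^2   ⇒   g'(x) = 2·x
  lim(x→∞) f'(x)/g'(x) = lim(x→∞) (3)/(2·x)
  = 0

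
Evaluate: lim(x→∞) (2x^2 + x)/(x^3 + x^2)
This is an ∞/∞ indeterminate form.

Apply L'Hôpital's rule: differentiate numerator and denominator separately.
  f(x) = 2·x^2 + x   ⇒   f'(x) = 4·x + 1
  g(x) = x^3 + x^2   ⇒   g'(x) = 3·x^2 + 2·x
  lim(x→∞) f'(x)/g'(x) = lim(x→∞) (4·x + 1)/(3·x^2 + 2·x)
  = 0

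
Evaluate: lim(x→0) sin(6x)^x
This is an exponential indeterminate form.

For exponential indeterminate forms, take the natural log:
  Let L = lim(x→0) sin(6x)^x
  Then ln(L) = lim(x→0) [exponent × ln(base)]
  Evaluate using L'Hôpital or standard limits, then exponentiate.
  L = 1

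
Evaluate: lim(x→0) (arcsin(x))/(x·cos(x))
This is a 0/0 indeterminate form.

Apply L'Hôpital's rule: differentiate numerator and denominator separately.
  f(x) = asin(x)   ⇒   f'(x) = 1/sqrt(1 - x^2)
  g(x) = x·cos(x)   ⇒   g'(x) = -x·sin(x) + cos(x)
  lim(x→0) f'(x)/g'(x) = lim(x→0) (1/sqrt(1 - x^2))/(-x·sin(x) + cos(x))
  = 1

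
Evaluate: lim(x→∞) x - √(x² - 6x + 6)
This is an ∞-∞ indeterminate form.

Combine fractions or rationalize to convert ∞-∞ to 0/0 form:
  lim(x→∞) x - √(x² - 6x + 6) = 3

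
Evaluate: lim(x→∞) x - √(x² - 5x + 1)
This is an ∞-∞ indeterminate form.

Combine fractions or rationalize to convert ∞-∞ to 0/0 form:
  lim(x→∞) x - √(x² - 5x + 1) = 5/2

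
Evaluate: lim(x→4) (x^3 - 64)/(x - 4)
This is a standard limit.

Factor or rationalize the expression:
  lim(x→4) (x^3 - 64)/(x - 4) = 48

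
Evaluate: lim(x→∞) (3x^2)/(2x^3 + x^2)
This is an ∞/∞ indeterminate form.

Apply L'Hôpital's rule: differentiate numerator and denominator separately.
  f(x) = 3·x^2   ⇒   f'(x) = 6·x
  g(x) = 2·x^3 + x^2   ⇒   g'(x) = 6·x^2 + 2·x
  lim(x→∞) f'(x)/g'(x) = lim(x→∞) (6·x)/(6·x^2 + 2·x)
  = 0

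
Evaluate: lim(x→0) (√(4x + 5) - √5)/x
This is a standard limit.

Factor or rationalize the expression:
  lim(x→0) (√(4x + 5) - √5)/x = 2·sqrt(5)/5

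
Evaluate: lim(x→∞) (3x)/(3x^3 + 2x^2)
This is an ∞/∞ indeterminate form.

Apply L'Hôpital's rule: differentiate numerator and denominator separately.
  f(x) = 3·x   ⇒   f'(x) = 3
  g(x) = 3·x^3 + 2·x^2   ⇒   g'(x) = 9·x^2 + 4·x
  lim(x→∞) f'(x)/g'(x) = lim(x→∞) (3)/(9·x^2 + 4·x)
  = 0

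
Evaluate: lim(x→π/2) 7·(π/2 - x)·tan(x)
This is a 0·∞ indeterminate form.

Rewrite 0·∞ as a quotient (0/0 or ∞/∞ form), then apply L'Hôpital's rule:
  lim(x→π/2) 7·(π/2 - x)·tan(x) = 7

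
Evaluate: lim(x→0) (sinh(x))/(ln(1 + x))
This is a 0/0 indeterminate form.

Apply L'Hôpital's rule: differentiate numerator and denominator separately.
  f(x) = sinh(x)   ⇒   f'(x) = cosh(x)
  g(x) = ln(x + 1)   ⇒   g'(x) = 1/(x + 1)
  lim(x→0) f'(x)/g'(x) = lim(x→0) (cosh(x))/(1/(x + 1))
  = 1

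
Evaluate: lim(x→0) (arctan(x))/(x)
This is a 0/0 indeterminate form.

Apply L'Hôpital's rule: differentiate numerator and denominator separately.
  f(x) = atan(x)   ⇒   f'(x) = 1/(x^2 + 1)
  g(x) = x   ⇒   g'(x) = 1
  lim(x→0) f'(x)/g'(x) = lim(x→0) (1/(x^2 + 1))/(1)
  = 1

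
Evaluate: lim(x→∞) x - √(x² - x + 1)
This is an ∞-∞ indeterminate form.

Combine fractions or rationalize to convert ∞-∞ to 0/0 form:
  lim(x→∞) x - √(x² - x + 1) = 1/2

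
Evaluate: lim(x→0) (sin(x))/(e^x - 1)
This is a 0/0 indeterminate form.

Apply L'Hôpital's rule: differentiate numerator and denominator separately.
  f(x) = sin(x)   ⇒   f'(x) = cos(x)
  g(x) = e^(x) - 1   ⇒   g'(x) = e^(x)
  lim(x→0) f'(x)/g'(x) = lim(x→0) (cos(x))/(e^(x))
  = 1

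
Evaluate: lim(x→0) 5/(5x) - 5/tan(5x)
This is an ∞-∞ indeterminate form.

Combine fractions or rationalize to convert ∞-∞ to 0/0 form:
  lim(x→0) 5/(5x) - 5/tan(5x) = 0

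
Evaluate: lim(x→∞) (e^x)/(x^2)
This is an ∞/∞ indeterminate form.

Apply L'Hôpital's rule: differentiate numerator and denominator separately.
  f(x) = e^(x)   ⇒   f'(x) = e^(x)
  g(x) = x^2   ⇒   g'(x) = 2·x
  lim(x→∞) f'(x)/g'(x) = lim(x→∞) (e^(x))/(2·x)
  = ∞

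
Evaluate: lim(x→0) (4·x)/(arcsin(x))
This is a 0/0 indeterminate form.

Apply L'Hôpital's rule: differentiate numerator and denominator separately.
  f(x) = 4·x   ⇒   f'(x) = 4
  g(x) = asin(x)   ⇒   g'(x) = 1/sqrt(1 - x^2)
  lim(x→0) f'(x)/g'(x) = lim(x→0) (4)/(1/sqrt(1 - x^2))
  = 4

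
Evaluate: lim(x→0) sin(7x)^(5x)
This is an exponential indeterminate form.

For exponential indeterminate forms, take the natural log:
  Let L = lim(x→0) sin(7x)^(5x)
  Then ln(L) = lim(x→0) [exponent × ln(base)]
  Evaluate using L'Hôpital or standard limits, then exponentiate.
  L = 1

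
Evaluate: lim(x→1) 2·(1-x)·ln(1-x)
This is a 0·∞ indeterminate form.

Rewrite 0·∞ as a quotient (0/0 or ∞/∞ form), then apply L'Hôpital's rule:
  lim(x→1) 2·(1-x)·ln(1-x) = 0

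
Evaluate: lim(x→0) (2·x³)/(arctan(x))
This is a 0/0 indeterminate form.

Apply L'Hôpital's rule: differentiate numerator and denominator separately.
  f(x) = 2·x^3   ⇒   f'(x) = 6·x^2
  g(x) = atan(x)   ⇒   g'(x) = 1/(x^2 + 1)
  lim(x→0) f'(x)/g'(x) = lim(x→0) (6·x^2)/(1/(x^2 + 1))
  = 0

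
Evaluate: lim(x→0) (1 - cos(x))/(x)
This is a 0/0 indeterminate form.

Apply L'Hôpital's rule: differentiate numerator and denominator separately.
  f(x) = 1 - cos(x)   ⇒   f'(x) = sin(x)
  g(x) = x   ⇒   g'(x) = 1
  lim(x→0) f'(x)/g'(x) = lim(x→0) (sin(x))/(1)
  = 0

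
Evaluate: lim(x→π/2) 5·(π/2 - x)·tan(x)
This is a 0·∞ indeterminate form.

Rewrite 0·∞ as a quotient (0/0 or ∞/∞ form), then apply L'Hôpital's rule:
  lim(x→π/2) 5·(π/2 - x)·tan(x) = 5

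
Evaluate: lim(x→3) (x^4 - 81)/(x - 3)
This is a standard limit.

Factor or rationalize the expression:
  lim(x→3) (x^4 - 81)/(x - 3) = 108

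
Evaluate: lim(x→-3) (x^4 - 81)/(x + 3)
This is a standard limit.

Factor or rationalize the expression:
  lim(x→-3) (x^4 - 81)/(x + 3) = -108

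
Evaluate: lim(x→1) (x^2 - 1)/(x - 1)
This is a standard limit.

Factor or rationalize the expression:
  lim(x→1) (x^2 - 1)/(x - 1) = 2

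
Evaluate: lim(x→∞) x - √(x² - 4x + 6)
This is an ∞-∞ indeterminate form.

Combine fractions or rationalize to convert ∞-∞ to 0/0 form:
  lim(x→∞) x - √(x² - 4x + 6) = 2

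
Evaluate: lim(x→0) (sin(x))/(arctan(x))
This is a 0/0 indeterminate form.

Apply L'Hôpital's rule: differentiate numerator and denominator separately.
  f(x) = sin(x)   ⇒   f'(x) = cos(x)
  g(x) = atan(x)   ⇒   g'(x) = 1/(x^2 + 1)
  lim(x→0) f'(x)/g'(x) = lim(x→0) (cos(x))/(1/(x^2 + 1))
  = 1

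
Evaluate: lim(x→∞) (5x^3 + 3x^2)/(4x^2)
This is an ∞/∞ indeterminate form.

Apply L'Hôpital's rule: differentiate numerator and denominator separately.
  f(x) = 5·x^3 + 3·x^2   ⇒   f'(x) = 15·x^2 + 6·x
  g(x) = 4·x^2   ⇒   g'(x) = 8·x
  lim(x→∞) f'(x)/g'(x) = lim(x→∞) (15·x^2 + 6·x)/(8·x)
  = ∞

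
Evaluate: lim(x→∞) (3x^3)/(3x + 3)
This is an ∞/∞ indeterminate form.

Apply L'Hôpital's rule: differentiate numerator and denominator separately.
  f(x) = 3·x^3   ⇒   f'(x) = 9·x^2
  g(x) = 3·x + 3   ⇒   g'(x) = 3
  lim(x→∞) f'(x)/g'(x) = lim(x→∞) (9·x^2)/(3)
  = ∞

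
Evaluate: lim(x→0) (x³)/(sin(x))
This is a 0/0 indeterminate form.

Apply L'Hôpital's rule: differentiate numerator and denominator separately.
  f(x) = x^3   ⇒   f'(x) = 3·x^2
  g(x) = sin(x)   ⇒   g'(x) = cos(x)
  lim(x→0) f'(x)/g'(x) = lim(x→0) (3·x^2)/(cos(x))
  = 0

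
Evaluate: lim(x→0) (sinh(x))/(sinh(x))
This is a 0/0 indeterminate form.

Apply L'Hôpital's rule: differentiate numerator and denominator separately.
  f(x) = sinh(x)   ⇒   f'(x) = cosh(x)
  g(x) = sinh(x)   ⇒   g'(x) = cosh(x)
  lim(x→0) f'(x)/g'(x) = lim(x→0) (cosh(x))/(cosh(x))
  = 1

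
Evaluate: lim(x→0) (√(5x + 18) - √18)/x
This is a standard limit.

Factor or rationalize the expression:
  lim(x→0) (√(5x + 18) - √18)/x = 5·sqrt(2)/12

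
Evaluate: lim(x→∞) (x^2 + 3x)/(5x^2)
This is an ∞/∞ indeterminate form.

Apply L'Hôpital's rule: differentiate numerator and denominator separately.
  f(x) = x^2 + 3·x   ⇒   f'(x) = 2·x + 3
  g(x) = 5·x^2   ⇒   g'(x) = 10·x
  lim(x→∞) f'(x)/g'(x) = lim(x→∞) (2·x + 3)/(10·x)
  = 1/5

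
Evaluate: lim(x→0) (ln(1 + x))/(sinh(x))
This is a 0/0 indeterminate form.

Apply L'Hôpital's rule: differentiate numerator and denominator separately.
  f(x) = ln(x + 1)   ⇒   f'(x) = 1/(x + 1)
  g(x) = sinh(x)   ⇒   g'(x) = cosh(x)
  lim(x→0) f'(x)/g'(x) = lim(x→0) (1/(x + 1))/(cosh(x))
  = 1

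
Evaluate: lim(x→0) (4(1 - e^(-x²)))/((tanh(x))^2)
This is a 0/0 indeterminate form.

Apply L'Hôpital's rule: differentiate numerator and denominator separately.
  f(x) = 4 - 4·e^(-x^2)   ⇒   f'(x) = 8·x·e^(-x^2)
  g(x) = tanh(x)^2   ⇒   g'(x) = (2 - 2·tanh(x)^2)·tanh(x)
  lim(x→0) f'(x)/g'(x) = lim(x→0) (8·x·e^(-x^2))/((2 - 2·tanh(x)^2)·tanh(x))
  = 4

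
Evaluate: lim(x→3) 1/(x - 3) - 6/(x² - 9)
This is an ∞-∞ indeterminate form.

Combine fractions or rationalize to convert ∞-∞ to 0/0 form:
  lim(x→3) 1/(x - 3) - 6/(x² - 9) = 1/6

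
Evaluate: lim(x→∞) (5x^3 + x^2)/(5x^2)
This is an ∞/∞ indeterminate form.

Apply L'Hôpital's rule: differentiate numerator and denominator separately.
  f(x) = 5·x^3 + x^2   ⇒   f'(x) = 15·x^2 + 2·x
  g(x) = 5·x^2   ⇒   g'(x) = 10·x
  lim(x→∞) f'(x)/g'(x) = lim(x→∞) (15·x^2 + 2·x)/(10·x)
  = ∞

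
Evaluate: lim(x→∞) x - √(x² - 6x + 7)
This is an ∞-∞ indeterminate form.

Combine fractions or rationalize to convert ∞-∞ to 0/0 form:
  lim(x→∞) x - √(x² - 6x + 7) = 3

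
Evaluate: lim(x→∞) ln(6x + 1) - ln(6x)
This is an ∞-∞ indeterminate form.

Combine fractions or rationalize to convert ∞-∞ to 0/0 form:
  lim(x→∞) ln(6x + 1) - ln(6x) = 0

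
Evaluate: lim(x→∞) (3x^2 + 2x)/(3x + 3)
This is an ∞/∞ indeterminate form.

Apply L'Hôpital's rule: differentiate numerator and denominator separately.
  f(x) = 3·x^2 + 2·x   ⇒   f'(x) = 6·x + 2
  g(x) = 3·x + 3   ⇒   g'(x) = 3
  lim(x→∞) f'(x)/g'(x) = lim(x→∞) (6·x + 2)/(3)
  = ∞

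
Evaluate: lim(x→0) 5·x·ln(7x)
This is a 0·∞ indeterminate form.

Rewrite 0·∞ as a quotient (0/0 or ∞/∞ form), then apply L'Hôpital's rule:
  lim(x→0) 5·x·ln(7x) = 0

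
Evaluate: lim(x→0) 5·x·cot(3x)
This is a 0·∞ indeterminate form.

Rewrite 0·∞ as a quotient (0/0 or ∞/∞ form), then apply L'Hôpital's rule:
  lim(x→0) 5·x·cot(3x) = 5/3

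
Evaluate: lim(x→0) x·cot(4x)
This is a 0·∞ indeterminate form.

Rewrite 0·∞ as a quotient (0/0 or ∞/∞ form), then apply L'Hôpital's rule:
  lim(x→0) x·cot(4x) = 1/4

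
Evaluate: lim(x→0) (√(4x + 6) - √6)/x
This is a standard limit.

Factor or rationalize the expression:
  lim(x→0) (√(4x + 6) - √6)/x = sqrt(6)/3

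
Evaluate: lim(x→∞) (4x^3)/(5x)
This is an ∞/∞ indeterminate form.

Apply L'Hôpital's rule: differentiate numerator and denominator separately.
  f(x) = 4·x^3   ⇒   f'(x) = 12·x^2
  g(x) = 5·x   ⇒   g'(x) = 5
  lim(x→∞) f'(x)/g'(x) = lim(x→∞) (12·x^2)/(5)
  = ∞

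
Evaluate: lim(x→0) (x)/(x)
This is a 0/0 indeterminate form.

Apply L'Hôpital's rule: differentiate numerator and denominator separately.
  f(x) = x   ⇒   f'(x) = 1
  g(x) = x   ⇒   g'(x) = 1
  lim(x→0) f'(x)/g'(x) = lim(x→0) (1)/(1)
  = 1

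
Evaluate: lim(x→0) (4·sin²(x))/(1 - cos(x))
This is a 0/0 indeterminate form.

Apply L'Hôpital's rule: differentiate numerator and denominator separately.
  f(x) = 4·sin(x)^2   ⇒   f'(x) = 8·sin(x)·cos(x)
  g(x) = 1 - cos(x)   ⇒   g'(x) = sin(x)
  lim(x→0) f'(x)/g'(x) = lim(x→0) (8·sin(x)·cos(x))/(sin(x))
  = 8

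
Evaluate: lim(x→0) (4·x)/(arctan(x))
This is a 0/0 indeterminate form.

Apply L'Hôpital's rule: differentiate numerator and denominator separately.
  f(x) = 4·x   ⇒   f'(x) = 4
  g(x) = atan(x)   ⇒   g'(x) = 1/(x^2 + 1)
  lim(x→0) f'(x)/g'(x) = lim(x→0) (4)/(1/(x^2 + 1))
  = 4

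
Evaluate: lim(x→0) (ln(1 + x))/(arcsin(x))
This is a 0/0 indeterminate form.

Apply L'Hôpital's rule: differentiate numerator and denominator separately.
  f(x) = ln(x + 1)   ⇒   f'(x) = 1/(x + 1)
  g(x) = asin(x)   ⇒   g'(x) = 1/sqrt(1 - x^2)
  lim(x→0) f'(x)/g'(x) = lim(x→0) (1/(x + 1))/(1/sqrt(1 - x^2))
  = 1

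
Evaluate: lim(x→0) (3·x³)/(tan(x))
This is a 0/0 indeterminate form.

Apply L'Hôpital's rule: differentiate numerator and denominator separately.
  f(x) = 3·x^3   ⇒   f'(x) = 9·x^2
  g(x) = tan(x)   ⇒   g'(x) = tan(x)^2 + 1
  lim(x→0) f'(x)/g'(x) = lim(x→0) (9·x^2)/(tan(x)^2 + 1)
  = 0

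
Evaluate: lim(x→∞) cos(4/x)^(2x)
This is an exponential indeterminate form.

For exponential indeterminate forms, take the natural log:
  Let L = lim(x→∞) cos(4/x)^(2x)
  Then ln(L) = lim(x→∞) [exponent × ln(base)]
  Evaluate using L'Hôpital or standard limits, then exponentiate.
  L = 1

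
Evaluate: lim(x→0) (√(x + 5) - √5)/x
This is a standard limit.

Factor or rationalize the expression:
  lim(x→0) (√(x + 5) - √5)/x = sqrt(5)/10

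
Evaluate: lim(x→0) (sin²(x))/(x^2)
This is a 0/0 indeterminate form.

Apply L'Hôpital's rule: differentiate numerator and denominator separately.
  f(x) = sin(x)^2   ⇒   f'(x) = 2·sin(x)·cos(x)
  g(x) = x^2   ⇒   g'(x) = 2·x
  lim(x→0) f'(x)/g'(x) = lim(x→0) (2·sin(x)·cos(x))/(2·x)
  = 1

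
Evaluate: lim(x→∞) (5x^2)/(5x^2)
This is an ∞/∞ indeterminate form.

Apply L'Hôpital's rule: differentiate numerator and denominator separately.
  f(x) = 5·x^2   ⇒   f'(x) = 10·x
  g(x) = 5·x^2   ⇒   g'(x) = 10·x
  lim(x→∞) f'(x)/g'(x) = lim(x→∞) (10·x)/(10·x)
  = 1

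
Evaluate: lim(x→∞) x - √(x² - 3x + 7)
This is an ∞-∞ indeterminate form.

Combine fractions or rationalize to convert ∞-∞ to 0/0 form:
  lim(x→∞) x - √(x² - 3x + 7) = 3/2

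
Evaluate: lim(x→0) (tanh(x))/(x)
This is a 0/0 indeterminate form.

Apply L'Hôpital's rule: differentiate numerator and denominator separately.
  f(x) = tanh(x)   ⇒   f'(x) = 1 - tanh(x)^2
  g(x) = x   ⇒   g'(x) = 1
  lim(x→0) f'(x)/g'(x) = lim(x→0) (1 - tanh(x)^2)/(1)
  = 1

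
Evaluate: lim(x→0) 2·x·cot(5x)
This is a 0·∞ indeterminate form.

Rewrite 0·∞ as a quotient (0/0 or ∞/∞ form), then apply L'Hôpital's rule:
  lim(x→0) 2·x·cot(5x) = 2/5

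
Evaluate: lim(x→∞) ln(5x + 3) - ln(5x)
This is an ∞-∞ indeterminate form.

Combine fractions or rationalize to convert ∞-∞ to 0/0 form:
  lim(x→∞) ln(5x + 3) - ln(5x) = 0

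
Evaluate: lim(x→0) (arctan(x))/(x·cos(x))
This is a 0/0 indeterminate form.

Apply L'Hôpital's rule: differentiate numerator and denominator separately.
  f(x) = atan(x)   ⇒   f'(x) = 1/(x^2 + 1)
  g(x) = x·cos(x)   ⇒   g'(x) = -x·sin(x) + cos(x)
  lim(x→0) f'(x)/g'(x) = lim(x→0) (1/(x^2 + 1))/(-x·sin(x) + cos(x))
  = 1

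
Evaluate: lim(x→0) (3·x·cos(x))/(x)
This is a 0/0 indeterminate form.

Apply L'Hôpital's rule: differentiate numerator and denominator separately.
  f(x) = 3·x·cos(x)   ⇒   f'(x) = -3·x·sin(x) + 3·cos(x)
  g(x) = x   ⇒   g'(x) = 1
  lim(x→0) f'(x)/g'(x) = lim(x→0) (-3·x·sin(x) + 3·cos(x))/(1)
  = 3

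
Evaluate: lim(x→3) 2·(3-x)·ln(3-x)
This is a 0·∞ indeterminate form.

Rewrite 0·∞ as a quotient (0/0 or ∞/∞ form), then apply L'Hôpital's rule:
  lim(x→3) 2·(3-x)·ln(3-x) = 0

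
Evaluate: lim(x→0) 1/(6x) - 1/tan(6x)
This is an ∞-∞ indeterminate form.

Combine fractions or rationalize to convert ∞-∞ to 0/0 form:
  lim(x→0) 1/(6x) - 1/tan(6x) = 0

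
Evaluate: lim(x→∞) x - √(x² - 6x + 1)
This is an ∞-∞ indeterminate form.

Combine fractions or rationalize to convert ∞-∞ to 0/0 form:
  lim(x→∞) x - √(x² - 6x + 1) = 3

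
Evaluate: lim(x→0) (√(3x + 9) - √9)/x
This is a standard limit.

Factor or rationalize the expression:
  lim(x→0) (√(3x + 9) - √9)/x = 1/2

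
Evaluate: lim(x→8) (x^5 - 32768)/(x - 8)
This is a standard limit.

Factor or rationalize the expression:
  lim(x→8) (x^5 - 32768)/(x - 8) = 20480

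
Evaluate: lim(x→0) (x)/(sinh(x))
This is a 0/0 indeterminate form.

Apply L'Hôpital's rule: differentiate numerator and denominator separately.
  f(x) = x   ⇒   f'(x) = 1
  g(x) = sinh(x)   ⇒   g'(x) = cosh(x)
  lim(x→0) f'(x)/g'(x) = lim(x→0) (1)/(cosh(x))
  = 1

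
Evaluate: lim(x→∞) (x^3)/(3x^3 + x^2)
This is an ∞/∞ indeterminate form.

Apply L'Hôpital's rule: differentiate numerator and denominator separately.
  f(x) = x^3   ⇒   f'(x) = 3·x^2
  g(x) = 3·x^3 + x^2   ⇒   g'(x) = 9·x^2 + 2·x
  lim(x→∞) f'(x)/g'(x) = lim(x→∞) (3·x^2)/(9·x^2 + 2·x)
  = 1/3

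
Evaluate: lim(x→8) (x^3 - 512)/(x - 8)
This is a standard limit.

Factor or rationalize the expression:
  lim(x→8) (x^3 - 512)/(x - 8) = 192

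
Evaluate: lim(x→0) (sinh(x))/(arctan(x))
This is a 0/0 indeterminate form.

Apply L'Hôpital's rule: differentiate numerator and denominator separately.
  f(x) = sinh(x)   ⇒   f'(x) = cosh(x)
  g(x) = atan(x)   ⇒   g'(x) = 1/(x^2 + 1)
  lim(x→0) f'(x)/g'(x) = lim(x→0) (cosh(x))/(1/(x^2 + 1))
  = 1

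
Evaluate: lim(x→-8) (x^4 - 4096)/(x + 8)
This is a standard limit.

Factor or rationalize the expression:
  lim(x→-8) (x^4 - 4096)/(x + 8) = -2048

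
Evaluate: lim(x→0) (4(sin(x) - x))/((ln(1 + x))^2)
This is a 0/0 indeterminate form.

Apply L'Hôpital's rule: differentiate numerator and denominator separately.
  f(x) = -4·x + 4·sin(x)   ⇒   f'(x) = 4·cos(x) - 4
  g(x) = ln(x + 1)^2   ⇒   g'(x) = 2·ln(x + 1)/(x + 1)
  lim(x→0) f'(x)/g'(x) = lim(x→0) (4·cos(x) - 4)/(2·ln(x + 1)/(x + 1))
  = 0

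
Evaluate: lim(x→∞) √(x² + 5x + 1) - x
This is an ∞-∞ indeterminate form.

Combine fractions or rationalize to convert ∞-∞ to 0/0 form:
  lim(x→∞) √(x² + 5x + 1) - x = 5/2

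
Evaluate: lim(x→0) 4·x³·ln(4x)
This is a 0·∞ indeterminate form.

Rewrite 0·∞ as a quotient (0/0 or ∞/∞ form), then apply L'Hôpital's rule:
  lim(x→0) 4·x³·ln(4x) = 0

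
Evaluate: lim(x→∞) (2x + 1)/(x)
This is an ∞/∞ indeterminate form.

Apply L'Hôpital's rule: differentiate numerator and denominator separately.
  f(x) = 2·x + 1   ⇒   f'(x) = 2
  g(x) = x   ⇒   g'(x) = 1
  lim(x→∞) f'(x)/g'(x) = lim(x→∞) (2)/(1)
  = 2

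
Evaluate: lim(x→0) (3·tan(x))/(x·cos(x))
This is a 0/0 indeterminate form.

Apply L'Hôpital's rule: differentiate numerator and denominator separately.
  f(x) = 3·tan(x)   ⇒   f'(x) = 3·tan(x)^2 + 3
  g(x) = x·cos(x)   ⇒   g'(x) = -x·sin(x) + cos(x)
  lim(x→0) f'(x)/g'(x) = lim(x→0) (3·tan(x)^2 + 3)/(-x·sin(x) + cos(x))
  = 3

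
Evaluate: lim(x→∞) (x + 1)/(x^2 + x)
This is an ∞/∞ indeterminate form.

Apply L'Hôpital's rule: differentiate numerator and denominator separately.
  f(x) = x + 1   ⇒   f'(x) = 1
  g(x) = x^2 + x   ⇒   g'(x) = 2·x + 1
  lim(x→∞) f'(x)/g'(x) = lim(x→∞) (1)/(2·x + 1)
  = 0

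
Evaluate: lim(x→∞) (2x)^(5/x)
This is an exponential indeterminate form.

For exponential indeterminate forms, take the natural log:
  Let L = lim(x→∞) (2x)^(5/x)
  Then ln(L) = lim(x→∞) [exponent × ln(base)]
  Evaluate using L'Hôpital or standard limits, then exponentiate.
  L = 1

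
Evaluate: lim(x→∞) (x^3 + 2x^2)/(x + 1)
This is an ∞/∞ indeterminate form.

Apply L'Hôpital's rule: differentiate numerator and denominator separately.
  f(x) = x^3 + 2·x^2   ⇒   f'(x) = 3·x^2 + 4·x
  g(x) = x + 1   ⇒   g'(x) = 1
  lim(x→∞) f'(x)/g'(x) = lim(x→∞) (3·x^2 + 4·x)/(1)
  = ∞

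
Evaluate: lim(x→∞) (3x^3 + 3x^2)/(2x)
This is an ∞/∞ indeterminate form.

Apply L'Hôpital's rule: differentiate numerator and denominator separately.
  f(x) = 3·x^3 + 3·x^2   ⇒   f'(x) = 9·x^2 + 6·x
  g(x) = 2·x   ⇒   g'(x) = 2
  lim(x→∞) f'(x)/g'(x) = lim(x→∞) (9·x^2 + 6·x)/(2)
  = ∞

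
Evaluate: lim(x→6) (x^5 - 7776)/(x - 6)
This is a standard limit.

Factor or rationalize the expression:
  lim(x→6) (x^5 - 7776)/(x - 6) = 6480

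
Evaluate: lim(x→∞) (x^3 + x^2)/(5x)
This is an ∞/∞ indeterminate form.

Apply L'Hôpital's rule: differentiate numerator and denominator separately.
  f(x) = x^3 + x^2   ⇒   f'(x) = 3·x^2 + 2·x
  g(x) = 5·x   ⇒   g'(x) = 5
  lim(x→∞) f'(x)/g'(x) = lim(x→∞) (3·x^2 + 2·x)/(5)
  = ∞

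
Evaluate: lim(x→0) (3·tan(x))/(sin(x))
This is a 0/0 indeterminate form.

Apply L'Hôpital's rule: differentiate numerator and denominator separately.
  f(x) = 3·tan(x)   ⇒   f'(x) = 3·tan(x)^2 + 3
  g(x) = sin(x)   ⇒   g'(x) = cos(x)
  lim(x→0) f'(x)/g'(x) = lim(x→0) (3·tan(x)^2 + 3)/(cos(x))
  = 3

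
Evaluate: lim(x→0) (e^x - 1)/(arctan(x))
This is a 0/0 indeterminate form.

Apply L'Hôpital's rule: differentiate numerator and denominator separately.
  f(x) = e^(x) - 1   ⇒   f'(x) = e^(x)
  g(x) = atan(x)   ⇒   g'(x) = 1/(x^2 + 1)
  lim(x→0) f'(x)/g'(x) = lim(x→0) (e^(x))/(1/(x^2 + 1))
  = 1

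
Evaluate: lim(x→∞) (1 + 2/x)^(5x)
This is an exponential indeterminate form.

For exponential indeterminate forms, take the natural log:
  Let L = lim(x→∞) (1 + 2/x)^(5x)
  Then ln(L) = lim(x→∞) [exponent × ln(base)]
  Evaluate using L'Hôpital or standard limits, then exponentiate.
  L = e^(10)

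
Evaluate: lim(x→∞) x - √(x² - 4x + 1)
This is an ∞-∞ indeterminate form.

Combine fractions or rationalize to convert ∞-∞ to 0/0 form:
  lim(x→∞) x - √(x² - 4x + 1) = 2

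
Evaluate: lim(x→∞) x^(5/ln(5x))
This is an exponential indeterminate form.

For exponential indeterminate forms, take the natural log:
  Let L = lim(x→∞) x^(5/ln(5x))
  Then ln(L) = lim(x→∞) [exponent × ln(base)]
  Evaluate using L'Hôpital or standard limits, then exponentiate.
  L = e^(5)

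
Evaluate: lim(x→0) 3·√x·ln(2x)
This is a 0·∞ indeterminate form.

Rewrite 0·∞ as a quotient (0/0 or ∞/∞ form), then apply L'Hôpital's rule:
  lim(x→0) 3·√x·ln(2x) = 0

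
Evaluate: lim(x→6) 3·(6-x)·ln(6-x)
This is a 0·∞ indeterminate form.

Rewrite 0·∞ as a quotient (0/0 or ∞/∞ form), then apply L'Hôpital's rule:
  lim(x→6) 3·(6-x)·ln(6-x) = 0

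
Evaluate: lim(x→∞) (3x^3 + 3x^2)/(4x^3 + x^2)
This is an ∞/∞ indeterminate form.

Apply L'Hôpital's rule: differentiate numerator and denominator separately.
  f(x) = 3·x^3 + 3·x^2   ⇒   f'(x) = 9·x^2 + 6·x
  g(x) = 4·x^3 + x^2   ⇒   g'(x) = 12·x^2 + 2·x
  lim(x→∞) f'(x)/g'(x) = lim(x→∞) (9·x^2 + 6·x)/(12·x^2 + 2·x)
  = 3/4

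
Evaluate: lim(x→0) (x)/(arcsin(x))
This is a 0/0 indeterminate form.

Apply L'Hôpital's rule: differentiate numerator and denominator separately.
  f(x) = x   ⇒   f'(x) = 1
  g(x) = asin(x)   ⇒   g'(x) = 1/sqrt(1 - x^2)
  lim(x→0) f'(x)/g'(x) = lim(x→0) (1)/(1/sqrt(1 - x^2))
  = 1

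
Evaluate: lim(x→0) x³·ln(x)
This is a 0·∞ indeterminate form.

Rewrite 0·∞ as a quotient (0/0 or ∞/∞ form), then apply L'Hôpital's rule:
  lim(x→0) x³·ln(x) = 0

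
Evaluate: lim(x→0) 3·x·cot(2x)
This is a 0·∞ indeterminate form.

Rewrite 0·∞ as a quotient (0/0 or ∞/∞ form), then apply L'Hôpital's rule:
  lim(x→0) 3·x·cot(2x) = 3/2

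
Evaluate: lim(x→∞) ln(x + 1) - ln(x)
This is an ∞-∞ indeterminate form.

Combine fractions or rationalize to convert ∞-∞ to 0/0 form:
  lim(x→∞) ln(x + 1) - ln(x) = 0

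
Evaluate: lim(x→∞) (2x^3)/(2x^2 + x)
This is an ∞/∞ indeterminate form.

Apply L'Hôpital's rule: differentiate numerator and denominator separately.
  f(x) = 2·x^3   ⇒   f'(x) = 6·x^2
  g(x) = 2·x^2 + x   ⇒   g'(x) = 4·x + 1
  lim(x→∞) f'(x)/g'(x) = lim(x→∞) (6·x^2)/(4·x + 1)
  = ∞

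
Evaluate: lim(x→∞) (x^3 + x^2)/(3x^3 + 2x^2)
This is an ∞/∞ indeterminate form.

Apply L'Hôpital's rule: differentiate numerator and denominator separately.
  f(x) = x^3 + x^2   ⇒   f'(x) = 3·x^2 + 2·x
  g(x) = 3·x^3 + 2·x^2   ⇒   g'(x) = 9·x^2 + 4·x
  lim(x→∞) f'(x)/g'(x) = lim(x→∞) (3·x^2 + 2·x)/(9·x^2 + 4·x)
  = 1/3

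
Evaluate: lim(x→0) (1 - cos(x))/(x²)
This is a 0/0 indeterminate form.

Apply L'Hôpital's rule: differentiate numerator and denominator separately.
  f(x) = 1 - cos(x)   ⇒   f'(x) = sin(x)
  g(x) = x^2   ⇒   g'(x) = 2·x
  lim(x→0) f'(x)/g'(x) = lim(x→0) (sin(x))/(2·x)
  = 1/2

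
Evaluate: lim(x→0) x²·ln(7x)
This is a 0·∞ indeterminate form.

Rewrite 0·∞ as a quotient (0/0 or ∞/∞ form), then apply L'Hôpital's rule:
  lim(x→0) x²·ln(7x) = 0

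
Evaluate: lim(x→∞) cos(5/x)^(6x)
This is an exponential indeterminate form.

For exponential indeterminate forms, take the natural log:
  Let L = lim(x→∞) cos(5/x)^(6x)
  Then ln(L) = lim(x→∞) [exponent × ln(base)]
  Evaluate using L'Hôpital or standard limits, then exponentiate.
  L = 1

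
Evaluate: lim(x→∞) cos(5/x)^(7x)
This is an exponential indeterminate form.

For exponential indeterminate forms, take the natural log:
  Let L = lim(x→∞) cos(5/x)^(7x)
  Then ln(L) = lim(x→∞) [exponent × ln(base)]
  Evaluate using L'Hôpital or standard limits, then exponentiate.
  L = 1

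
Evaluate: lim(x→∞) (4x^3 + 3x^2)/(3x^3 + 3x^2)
This is an ∞/∞ indeterminate form.

Apply L'Hôpital's rule: differentiate numerator and denominator separately.
  f(x) = 4·x^3 + 3·x^2   ⇒   f'(x) = 12·x^2 + 6·x
  g(x) = 3·x^3 + 3·x^2   ⇒   g'(x) = 9·x^2 + 6·x
  lim(x→∞) f'(x)/g'(x) = lim(x→∞) (12·x^2 + 6·x)/(9·x^2 + 6·x)
  = 4/3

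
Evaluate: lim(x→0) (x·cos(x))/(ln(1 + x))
This is a 0/0 indeterminate form.

Apply L'Hôpital's rule: differentiate numerator and denominator separately.
  f(x) = x·cos(x)   ⇒   f'(x) = -x·sin(x) + cos(x)
  g(x) = ln(x + 1)   ⇒   g'(x) = 1/(x + 1)
  lim(x→0) f'(x)/g'(x) = lim(x→0) (-x·sin(x) + cos(x))/(1/(x + 1))
  = 1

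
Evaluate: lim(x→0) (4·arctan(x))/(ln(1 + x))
This is a 0/0 indeterminate form.

Apply L'Hôpital's rule: differentiate numerator and denominator separately.
  f(x) = 4·atan(x)   ⇒   f'(x) = 4/(x^2 + 1)
  g(x) = ln(x + 1)   ⇒   g'(x) = 1/(x + 1)
  lim(x→0) f'(x)/g'(x) = lim(x→0) (4/(x^2 + 1))/(1/(x + 1))
  = 4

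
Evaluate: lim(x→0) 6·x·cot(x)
This is a 0·∞ indeterminate form.

Rewrite 0·∞ as a quotient (0/0 or ∞/∞ form), then apply L'Hôpital's rule:
  lim(x→0) 6·x·cot(x) = 6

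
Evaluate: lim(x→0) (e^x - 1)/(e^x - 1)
This is a 0/0 indeterminate form.

Apply L'Hôpital's rule: differentiate numerator and denominator separately.
  f(x) = e^(x) - 1   ⇒   f'(x) = e^(x)
  g(x) = e^(x) - 1   ⇒   g'(x) = e^(x)
  lim(x→0) f'(x)/g'(x) = lim(x→0) (e^(x))/(e^(x))
  = 1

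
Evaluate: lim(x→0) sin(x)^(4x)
This is an exponential indeterminate form.

For exponential indeterminate forms, take the natural log:
  Let L = lim(x→0) sin(x)^(4x)
  Then ln(L) = lim(x→0) [exponent × ln(base)]
  Evaluate using L'Hôpital or standard limits, then exponentiate.
  L = 1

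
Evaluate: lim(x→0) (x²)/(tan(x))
This is a 0/0 indeterminate form.

Apply L'Hôpital's rule: differentiate numerator and denominator separately.
  f(x) = x^2   ⇒   f'(x) = 2·x
  g(x) = tan(x)   ⇒   g'(x) = tan(x)^2 + 1
  lim(x→0) f'(x)/g'(x) = lim(x→0) (2·x)/(tan(x)^2 + 1)
  = 0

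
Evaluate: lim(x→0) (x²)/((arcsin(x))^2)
This is a 0/0 indeterminate form.

Apply L'Hôpital's rule: differentiate numerator and denominator separately.
  f(x) = x^2   ⇒   f'(x) = 2·x
  g(x) = asin(x)^2   ⇒   g'(x) = 2·asin(x)/sqrt(1 - x^2)
  lim(x→0) f'(x)/g'(x) = lim(x→0) (2·x)/(2·asin(x)/sqrt(1 - x^2))
  = 1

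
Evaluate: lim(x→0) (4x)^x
This is an exponential indeterminate form.

For exponential indeterminate forms, take the natural log:
  Let L = lim(x→0) (4x)^x
  Then ln(L) = lim(x→0) [exponent × ln(base)]
  Evaluate using L'Hôpital or standard limits, then exponentiate.
  L = 1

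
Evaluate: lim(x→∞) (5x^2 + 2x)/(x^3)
This is an ∞/∞ indeterminate form.

Apply L'Hôpital's rule: differentiate numerator and denominator separately.
  f(x) = 5·x^2 + 2·x   ⇒   f'(x) = 10·x + 2
  g(x) = x^3   ⇒   g'(x) = 3·x^2
  lim(x→∞) f'(x)/g'(x) = lim(x→∞) (10·x + 2)/(3·x^2)
  = 0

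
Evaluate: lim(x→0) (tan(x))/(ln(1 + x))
This is a 0/0 indeterminate form.

Apply L'Hôpital's rule: differentiate numerator and denominator separately.
  f(x) = tan(x)   ⇒   f'(x) = tan(x)^2 + 1
  g(x) = ln(x + 1)   ⇒   g'(x) = 1/(x + 1)
  lim(x→0) f'(x)/g'(x) = lim(x→0) (tan(x)^2 + 1)/(1/(x + 1))
  = 1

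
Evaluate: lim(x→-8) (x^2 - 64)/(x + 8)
This is a standard limit.

Factor or rationalize the expression:
  lim(x→-8) (x^2 - 64)/(x + 8) = -16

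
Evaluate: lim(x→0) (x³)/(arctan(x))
This is a 0/0 indeterminate form.

Apply L'Hôpital's rule: differentiate numerator and denominator separately.
  f(x) = x^3   ⇒   f'(x) = 3·x^2
  g(x) = atan(x)   ⇒   g'(x) = 1/(x^2 + 1)
  lim(x→0) f'(x)/g'(x) = lim(x→0) (3·x^2)/(1/(x^2 + 1))
  = 0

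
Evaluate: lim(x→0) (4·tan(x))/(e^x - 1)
This is a 0/0 indeterminate form.

Apply L'Hôpital's rule: differentiate numerator and denominator separately.
  f(x) = 4·tan(x)   ⇒   f'(x) = 4·tan(x)^2 + 4
  g(x) = e^(x) - 1   ⇒   g'(x) = e^(x)
  lim(x→0) f'(x)/g'(x) = lim(x→0) (4·tan(x)^2 + 4)/(e^(x))
  = 4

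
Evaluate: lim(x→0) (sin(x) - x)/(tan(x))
This is a 0/0 indeterminate form.

Apply L'Hôpital's rule: differentiate numerator and denominator separately.
  f(x) = -x + sin(x)   ⇒   f'(x) = cos(x) - 1
  g(x) = tan(x)   ⇒   g'(x) = tan(x)^2 + 1
  lim(x→0) f'(x)/g'(x) = lim(x→0) (cos(x) - 1)/(tan(x)^2 + 1)
  = 0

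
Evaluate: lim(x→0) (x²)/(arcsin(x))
This is a 0/0 indeterminate form.

Apply L'Hôpital's rule: differentiate numerator and denominator separately.
  f(x) = x^2   ⇒   f'(x) = 2·x
  g(x) = asin(x)   ⇒   g'(x) = 1/sqrt(1 - x^2)
  lim(x→0) f'(x)/g'(x) = lim(x→0) (2·x)/(1/sqrt(1 - x^2))
  = 0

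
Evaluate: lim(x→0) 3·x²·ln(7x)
This is a 0·∞ indeterminate form.

Rewrite 0·∞ as a quotient (0/0 or ∞/∞ form), then apply L'Hôpital's rule:
  lim(x→0) 3·x²·ln(7x) = 0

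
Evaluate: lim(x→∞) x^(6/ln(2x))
This is an exponential indeterminate form.

For exponential indeterminate forms, take the natural log:
  Let L = lim(x→∞) x^(6/ln(2x))
  Then ln(L) = lim(x→∞) [exponent × ln(base)]
  Evaluate using L'Hôpital or standard limits, then exponentiate.
  L = e^(6)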